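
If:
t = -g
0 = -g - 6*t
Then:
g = 0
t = 0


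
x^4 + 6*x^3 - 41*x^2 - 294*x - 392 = (x - 7)*(x + 2)*(x + 4)*(x + 7)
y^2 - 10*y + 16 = (y - 8)*(y - 2)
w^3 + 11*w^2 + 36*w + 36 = (w + 2)*(w + 3)*(w + 6)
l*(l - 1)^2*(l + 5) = l^4 + 3*l^3 - 9*l^2 + 5*l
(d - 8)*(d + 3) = d^2 - 5*d - 24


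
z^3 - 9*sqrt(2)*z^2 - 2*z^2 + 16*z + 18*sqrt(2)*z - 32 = (z - 2)*(z - 8*sqrt(2))*(z - sqrt(2))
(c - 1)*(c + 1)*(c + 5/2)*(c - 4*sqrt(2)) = c^4 - 4*sqrt(2)*c^3 + 5*c^3/2 - 10*sqrt(2)*c^2 - c^2 - 5*c/2 + 4*sqrt(2)*c + 10*sqrt(2)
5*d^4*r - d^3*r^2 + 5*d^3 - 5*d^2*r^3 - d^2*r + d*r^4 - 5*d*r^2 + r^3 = (-5*d + r)*(-d + r)*(d + r)*(d*r + 1)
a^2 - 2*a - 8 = (a - 4)*(a + 2)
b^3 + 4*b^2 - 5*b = b*(b - 1)*(b + 5)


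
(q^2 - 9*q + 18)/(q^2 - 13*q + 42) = (q - 3)/(q - 7)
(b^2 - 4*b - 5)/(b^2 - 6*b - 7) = (b - 5)/(b - 7)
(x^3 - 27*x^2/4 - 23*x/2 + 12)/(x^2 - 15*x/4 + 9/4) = (x^2 - 6*x - 16)/(x - 3)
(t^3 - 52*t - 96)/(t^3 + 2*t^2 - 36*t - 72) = (t - 8)/(t - 6)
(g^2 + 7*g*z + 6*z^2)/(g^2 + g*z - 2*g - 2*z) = (g + 6*z)/(g - 2)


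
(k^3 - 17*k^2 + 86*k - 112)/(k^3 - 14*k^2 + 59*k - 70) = (k - 8)/(k - 5)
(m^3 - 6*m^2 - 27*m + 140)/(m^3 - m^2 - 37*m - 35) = (m - 4)/(m + 1)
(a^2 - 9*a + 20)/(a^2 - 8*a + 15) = (a - 4)/(a - 3)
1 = 1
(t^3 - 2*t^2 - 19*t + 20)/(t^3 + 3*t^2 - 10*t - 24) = (t^2 - 6*t + 5)/(t^2 - t - 6)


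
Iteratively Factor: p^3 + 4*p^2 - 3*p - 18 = (p + 3)*(p^2 + p - 6) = (p - 2)*(p + 3)*(p + 3)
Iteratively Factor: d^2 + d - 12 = (d - 3)*(d + 4)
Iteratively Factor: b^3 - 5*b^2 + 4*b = (b - 4)*(b^2 - b) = b*(b - 4)*(b - 1)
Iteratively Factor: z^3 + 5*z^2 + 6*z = (z)*(z^2 + 5*z + 6) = z*(z + 2)*(z + 3)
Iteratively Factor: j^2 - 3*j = (j - 3)*(j)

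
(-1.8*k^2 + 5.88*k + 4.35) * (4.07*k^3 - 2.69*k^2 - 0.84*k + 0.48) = -7.326*k^5 + 28.7736*k^4 + 3.3993*k^3 - 17.5047*k^2 - 0.831599999999999*k + 2.088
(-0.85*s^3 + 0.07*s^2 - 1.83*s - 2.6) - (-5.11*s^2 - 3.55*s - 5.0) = -0.85*s^3 + 5.18*s^2 + 1.72*s + 2.4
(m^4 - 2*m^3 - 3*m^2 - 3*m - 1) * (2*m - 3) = 2*m^5 - 7*m^4 + 3*m^2 + 7*m + 3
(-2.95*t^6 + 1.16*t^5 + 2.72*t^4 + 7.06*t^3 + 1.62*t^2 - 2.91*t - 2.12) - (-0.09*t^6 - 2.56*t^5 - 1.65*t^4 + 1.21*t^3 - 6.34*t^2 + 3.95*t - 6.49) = -2.86*t^6 + 3.72*t^5 + 4.37*t^4 + 5.85*t^3 + 7.96*t^2 - 6.86*t + 4.37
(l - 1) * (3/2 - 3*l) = -3*l^2 + 9*l/2 - 3/2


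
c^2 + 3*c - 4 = (c - 1)*(c + 4)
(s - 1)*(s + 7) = s^2 + 6*s - 7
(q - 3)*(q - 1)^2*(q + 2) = q^4 - 3*q^3 - 3*q^2 + 11*q - 6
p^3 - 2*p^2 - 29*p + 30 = (p - 6)*(p - 1)*(p + 5)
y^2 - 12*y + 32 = (y - 8)*(y - 4)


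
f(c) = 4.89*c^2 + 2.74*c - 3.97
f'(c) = 9.78*c + 2.74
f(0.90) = 2.46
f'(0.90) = 11.54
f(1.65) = 13.86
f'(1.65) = 18.88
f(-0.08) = -4.16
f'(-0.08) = 1.96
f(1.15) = 5.65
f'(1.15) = 13.99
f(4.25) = 96.00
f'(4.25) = 44.30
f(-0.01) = -4.00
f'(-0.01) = 2.64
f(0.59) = -0.65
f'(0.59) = 8.51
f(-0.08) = -4.16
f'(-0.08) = 1.96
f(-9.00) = 367.46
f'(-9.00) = -85.28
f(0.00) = -3.97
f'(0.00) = 2.74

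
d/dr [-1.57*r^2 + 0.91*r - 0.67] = 0.91 - 3.14*r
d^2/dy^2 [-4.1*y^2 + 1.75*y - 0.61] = -8.20000000000000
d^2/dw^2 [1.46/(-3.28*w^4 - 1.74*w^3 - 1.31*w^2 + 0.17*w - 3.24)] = ((57.4656*w^2 + 15.2424*w + 3.8252)*(3.28*w^4 + 1.74*w^3 + 1.31*w^2 - 0.17*w + 3.24) - 1.46*(13.12*w^3 + 5.22*w^2 + 2.62*w - 0.17)*(26.24*w^3 + 10.44*w^2 + 5.24*w - 0.34))/(3.28*w^4 + 1.74*w^3 + 1.31*w^2 - 0.17*w + 3.24)^3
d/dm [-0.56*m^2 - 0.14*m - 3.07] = -1.12*m - 0.14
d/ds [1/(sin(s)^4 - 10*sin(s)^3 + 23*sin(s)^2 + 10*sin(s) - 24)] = 2*(-2*sin(s)^3 + 15*sin(s)^2 - 23*sin(s) - 5)/((sin(s) - 6)^2*(sin(s) - 4)^2*cos(s)^3)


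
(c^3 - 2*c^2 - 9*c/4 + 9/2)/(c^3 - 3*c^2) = (4*c^3 - 8*c^2 - 9*c + 18)/(4*c^2*(c - 3))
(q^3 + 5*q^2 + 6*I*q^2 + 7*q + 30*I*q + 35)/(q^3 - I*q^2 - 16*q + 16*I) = (q^2 + q*(5 + 7*I) + 35*I)/(q^2 - 16)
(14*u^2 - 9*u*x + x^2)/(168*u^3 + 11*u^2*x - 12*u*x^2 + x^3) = (-2*u + x)/(-24*u^2 - 5*u*x + x^2)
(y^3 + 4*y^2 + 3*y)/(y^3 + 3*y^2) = (y + 1)/y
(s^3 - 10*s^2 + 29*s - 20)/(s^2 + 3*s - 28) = (s^2 - 6*s + 5)/(s + 7)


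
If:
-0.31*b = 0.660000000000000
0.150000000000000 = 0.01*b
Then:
No Solution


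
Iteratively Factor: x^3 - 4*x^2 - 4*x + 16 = (x - 4)*(x^2 - 4) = (x - 4)*(x - 2)*(x + 2)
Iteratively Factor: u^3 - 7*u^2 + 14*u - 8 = (u - 2)*(u^2 - 5*u + 4) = (u - 4)*(u - 2)*(u - 1)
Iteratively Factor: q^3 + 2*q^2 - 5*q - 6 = (q + 3)*(q^2 - q - 2) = (q - 2)*(q + 3)*(q + 1)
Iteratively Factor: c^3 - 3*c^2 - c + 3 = (c - 3)*(c^2 - 1) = (c - 3)*(c + 1)*(c - 1)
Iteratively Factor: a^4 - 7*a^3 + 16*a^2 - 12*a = (a)*(a^3 - 7*a^2 + 16*a - 12) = a*(a - 3)*(a^2 - 4*a + 4) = a*(a - 3)*(a - 2)*(a - 2)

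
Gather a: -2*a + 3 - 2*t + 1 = -2*a - 2*t + 4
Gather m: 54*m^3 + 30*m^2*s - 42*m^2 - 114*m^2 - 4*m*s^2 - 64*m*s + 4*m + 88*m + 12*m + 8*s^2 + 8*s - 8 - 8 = 54*m^3 + m^2*(30*s - 156) + m*(-4*s^2 - 64*s + 104) + 8*s^2 + 8*s - 16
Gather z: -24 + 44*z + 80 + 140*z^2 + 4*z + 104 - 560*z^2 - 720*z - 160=-420*z^2 - 672*z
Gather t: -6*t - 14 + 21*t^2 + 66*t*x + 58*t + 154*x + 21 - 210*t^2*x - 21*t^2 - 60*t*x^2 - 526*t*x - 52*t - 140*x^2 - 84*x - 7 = -210*t^2*x + t*(-60*x^2 - 460*x) - 140*x^2 + 70*x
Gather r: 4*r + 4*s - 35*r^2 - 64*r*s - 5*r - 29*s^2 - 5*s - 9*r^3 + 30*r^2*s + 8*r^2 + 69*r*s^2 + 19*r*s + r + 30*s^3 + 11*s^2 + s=-9*r^3 + r^2*(30*s - 27) + r*(69*s^2 - 45*s) + 30*s^3 - 18*s^2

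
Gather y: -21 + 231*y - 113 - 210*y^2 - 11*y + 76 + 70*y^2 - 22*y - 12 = -140*y^2 + 198*y - 70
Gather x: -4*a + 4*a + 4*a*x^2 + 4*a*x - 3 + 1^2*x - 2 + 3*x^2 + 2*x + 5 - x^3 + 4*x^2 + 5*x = -x^3 + x^2*(4*a + 7) + x*(4*a + 8)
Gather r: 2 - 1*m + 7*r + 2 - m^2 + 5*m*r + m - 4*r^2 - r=-m^2 - 4*r^2 + r*(5*m + 6) + 4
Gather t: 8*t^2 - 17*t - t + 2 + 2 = 8*t^2 - 18*t + 4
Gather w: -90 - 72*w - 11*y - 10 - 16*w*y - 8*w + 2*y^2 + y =w*(-16*y - 80) + 2*y^2 - 10*y - 100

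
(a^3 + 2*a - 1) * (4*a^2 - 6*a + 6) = 4*a^5 - 6*a^4 + 14*a^3 - 16*a^2 + 18*a - 6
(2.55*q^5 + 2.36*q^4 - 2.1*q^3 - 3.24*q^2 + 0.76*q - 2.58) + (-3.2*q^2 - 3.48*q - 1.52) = 2.55*q^5 + 2.36*q^4 - 2.1*q^3 - 6.44*q^2 - 2.72*q - 4.1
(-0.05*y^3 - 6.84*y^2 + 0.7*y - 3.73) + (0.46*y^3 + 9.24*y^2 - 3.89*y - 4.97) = 0.41*y^3 + 2.4*y^2 - 3.19*y - 8.7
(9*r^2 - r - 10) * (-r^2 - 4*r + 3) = -9*r^4 - 35*r^3 + 41*r^2 + 37*r - 30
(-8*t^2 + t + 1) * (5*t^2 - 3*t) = -40*t^4 + 29*t^3 + 2*t^2 - 3*t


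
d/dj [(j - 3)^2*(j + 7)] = (j - 3)*(3*j + 11)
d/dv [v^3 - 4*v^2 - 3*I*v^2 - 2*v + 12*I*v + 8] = 3*v^2 - 8*v - 6*I*v - 2 + 12*I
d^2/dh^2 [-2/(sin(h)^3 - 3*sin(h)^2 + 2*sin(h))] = 2*(9*sin(h)^2 - 24*sin(h) + 4 + 34/sin(h) - 28/sin(h)^2 + 8/sin(h)^3)/((sin(h) - 2)^3*(sin(h) - 1)^2)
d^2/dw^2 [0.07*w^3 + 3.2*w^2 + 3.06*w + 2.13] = 0.42*w + 6.4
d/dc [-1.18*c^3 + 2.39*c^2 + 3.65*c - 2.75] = -3.54*c^2 + 4.78*c + 3.65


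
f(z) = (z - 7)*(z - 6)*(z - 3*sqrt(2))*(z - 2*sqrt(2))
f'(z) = (z - 7)*(z - 6)*(z - 3*sqrt(2)) + (z - 7)*(z - 6)*(z - 2*sqrt(2)) + (z - 7)*(z - 3*sqrt(2))*(z - 2*sqrt(2)) + (z - 6)*(z - 3*sqrt(2))*(z - 2*sqrt(2)) = 4*z^3 - 39*z^2 - 15*sqrt(2)*z^2 + 108*z + 130*sqrt(2)*z - 210*sqrt(2) - 156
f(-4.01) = 6219.72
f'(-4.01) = -2849.45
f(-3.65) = 5254.95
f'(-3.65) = -2514.93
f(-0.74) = 927.55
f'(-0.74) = -703.55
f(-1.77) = 1884.06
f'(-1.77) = -1180.38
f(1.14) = 149.19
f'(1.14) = -192.61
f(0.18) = 427.07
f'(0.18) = -402.38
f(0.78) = 230.30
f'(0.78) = -260.08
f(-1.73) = 1837.28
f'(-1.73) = -1158.80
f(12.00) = 2134.42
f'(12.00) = 1290.49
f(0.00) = 504.00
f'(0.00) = -452.98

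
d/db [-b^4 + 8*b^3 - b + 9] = -4*b^3 + 24*b^2 - 1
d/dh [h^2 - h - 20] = 2*h - 1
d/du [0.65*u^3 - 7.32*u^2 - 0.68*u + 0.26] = 1.95*u^2 - 14.64*u - 0.68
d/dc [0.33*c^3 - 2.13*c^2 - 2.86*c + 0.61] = 0.99*c^2 - 4.26*c - 2.86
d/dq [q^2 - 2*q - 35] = 2*q - 2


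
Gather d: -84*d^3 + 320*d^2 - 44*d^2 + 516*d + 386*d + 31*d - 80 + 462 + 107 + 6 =-84*d^3 + 276*d^2 + 933*d + 495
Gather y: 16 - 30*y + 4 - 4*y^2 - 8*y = -4*y^2 - 38*y + 20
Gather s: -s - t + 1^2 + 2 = -s - t + 3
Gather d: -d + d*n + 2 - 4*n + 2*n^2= d*(n - 1) + 2*n^2 - 4*n + 2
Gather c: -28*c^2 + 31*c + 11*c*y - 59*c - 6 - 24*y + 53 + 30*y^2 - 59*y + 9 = -28*c^2 + c*(11*y - 28) + 30*y^2 - 83*y + 56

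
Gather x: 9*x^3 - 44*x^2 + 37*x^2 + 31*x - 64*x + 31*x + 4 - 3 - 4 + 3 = 9*x^3 - 7*x^2 - 2*x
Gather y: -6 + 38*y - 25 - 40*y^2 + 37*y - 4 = -40*y^2 + 75*y - 35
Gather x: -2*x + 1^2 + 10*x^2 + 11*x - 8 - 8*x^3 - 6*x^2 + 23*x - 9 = -8*x^3 + 4*x^2 + 32*x - 16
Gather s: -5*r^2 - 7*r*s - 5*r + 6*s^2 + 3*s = -5*r^2 - 5*r + 6*s^2 + s*(3 - 7*r)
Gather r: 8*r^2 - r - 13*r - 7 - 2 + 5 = 8*r^2 - 14*r - 4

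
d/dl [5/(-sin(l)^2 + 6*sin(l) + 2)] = 10*(sin(l) - 3)*cos(l)/(6*sin(l) + cos(l)^2 + 1)^2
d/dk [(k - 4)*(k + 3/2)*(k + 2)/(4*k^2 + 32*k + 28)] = (k^4 + 16*k^3 + 28*k^2 + 17*k + 19)/(4*(k^4 + 16*k^3 + 78*k^2 + 112*k + 49))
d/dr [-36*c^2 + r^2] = 2*r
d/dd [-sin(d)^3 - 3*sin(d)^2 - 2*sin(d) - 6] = (-6*sin(d) + 3*cos(d)^2 - 5)*cos(d)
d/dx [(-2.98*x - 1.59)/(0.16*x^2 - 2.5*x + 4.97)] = (0.4768*x^2 + 0.5088*x - 18.7856)/(0.0256*x^4 - 0.8*x^3 + 7.8404*x^2 - 24.85*x + 24.7009)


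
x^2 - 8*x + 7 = (x - 7)*(x - 1)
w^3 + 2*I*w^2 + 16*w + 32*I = (w - 4*I)*(w + 2*I)*(w + 4*I)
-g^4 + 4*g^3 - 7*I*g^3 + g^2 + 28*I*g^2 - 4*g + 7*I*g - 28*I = (g - 4)*(g + 7*I)*(I*g - I)*(I*g + I)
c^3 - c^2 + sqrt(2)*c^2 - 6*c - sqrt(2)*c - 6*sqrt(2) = (c - 3)*(c + 2)*(c + sqrt(2))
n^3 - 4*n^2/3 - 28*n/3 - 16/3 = (n - 4)*(n + 2/3)*(n + 2)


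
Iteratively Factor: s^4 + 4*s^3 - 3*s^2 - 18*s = (s + 3)*(s^3 + s^2 - 6*s) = s*(s + 3)*(s^2 + s - 6) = s*(s + 3)^2*(s - 2)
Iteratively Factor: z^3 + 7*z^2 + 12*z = (z + 3)*(z^2 + 4*z) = z*(z + 3)*(z + 4)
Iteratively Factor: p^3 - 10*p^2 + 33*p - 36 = (p - 4)*(p^2 - 6*p + 9) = (p - 4)*(p - 3)*(p - 3)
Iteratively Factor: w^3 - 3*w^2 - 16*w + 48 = (w + 4)*(w^2 - 7*w + 12) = (w - 3)*(w + 4)*(w - 4)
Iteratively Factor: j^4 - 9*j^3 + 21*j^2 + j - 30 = (j - 2)*(j^3 - 7*j^2 + 7*j + 15) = (j - 2)*(j + 1)*(j^2 - 8*j + 15) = (j - 5)*(j - 2)*(j + 1)*(j - 3)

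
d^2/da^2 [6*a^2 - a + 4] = 12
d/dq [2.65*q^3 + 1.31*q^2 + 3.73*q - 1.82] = 7.95*q^2 + 2.62*q + 3.73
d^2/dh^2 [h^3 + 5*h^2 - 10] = 6*h + 10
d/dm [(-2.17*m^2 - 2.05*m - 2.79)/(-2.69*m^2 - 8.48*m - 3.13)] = (12.8871*m^2 - 1.426*m - 17.2427)/(7.2361*m^4 + 45.6224*m^3 + 88.7498*m^2 + 53.0848*m + 9.7969)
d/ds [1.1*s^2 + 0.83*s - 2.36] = 2.2*s + 0.83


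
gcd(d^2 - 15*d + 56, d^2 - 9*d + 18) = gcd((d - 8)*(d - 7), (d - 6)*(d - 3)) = 1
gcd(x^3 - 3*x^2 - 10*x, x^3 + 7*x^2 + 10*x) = x^2 + 2*x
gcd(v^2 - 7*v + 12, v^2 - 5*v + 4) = v - 4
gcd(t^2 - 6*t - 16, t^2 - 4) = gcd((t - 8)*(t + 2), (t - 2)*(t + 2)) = t + 2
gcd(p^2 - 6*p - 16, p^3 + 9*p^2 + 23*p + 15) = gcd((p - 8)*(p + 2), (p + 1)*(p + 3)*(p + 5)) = 1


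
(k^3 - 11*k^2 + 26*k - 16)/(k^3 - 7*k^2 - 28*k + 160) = (k^2 - 3*k + 2)/(k^2 + k - 20)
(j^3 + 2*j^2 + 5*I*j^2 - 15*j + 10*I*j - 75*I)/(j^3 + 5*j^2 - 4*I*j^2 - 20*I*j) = (j^2 + j*(-3 + 5*I) - 15*I)/(j*(j - 4*I))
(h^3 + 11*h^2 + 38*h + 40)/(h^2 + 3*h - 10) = (h^2 + 6*h + 8)/(h - 2)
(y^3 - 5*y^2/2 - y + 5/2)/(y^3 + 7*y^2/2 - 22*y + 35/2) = (y + 1)/(y + 7)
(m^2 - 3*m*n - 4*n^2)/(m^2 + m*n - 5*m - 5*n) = (m - 4*n)/(m - 5)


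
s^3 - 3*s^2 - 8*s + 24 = (s - 3)*(s - 2*sqrt(2))*(s + 2*sqrt(2))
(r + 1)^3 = r^3 + 3*r^2 + 3*r + 1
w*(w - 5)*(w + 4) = w^3 - w^2 - 20*w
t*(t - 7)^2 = t^3 - 14*t^2 + 49*t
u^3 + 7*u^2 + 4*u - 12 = (u - 1)*(u + 2)*(u + 6)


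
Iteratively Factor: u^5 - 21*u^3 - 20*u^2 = (u - 5)*(u^4 + 5*u^3 + 4*u^2) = u*(u - 5)*(u^3 + 5*u^2 + 4*u) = u^2*(u - 5)*(u^2 + 5*u + 4) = u^2*(u - 5)*(u + 4)*(u + 1)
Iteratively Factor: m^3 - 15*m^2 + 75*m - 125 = (m - 5)*(m^2 - 10*m + 25) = (m - 5)^2*(m - 5)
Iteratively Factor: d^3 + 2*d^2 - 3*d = (d + 3)*(d^2 - d) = d*(d + 3)*(d - 1)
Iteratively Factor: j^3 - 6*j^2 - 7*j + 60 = (j + 3)*(j^2 - 9*j + 20) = (j - 4)*(j + 3)*(j - 5)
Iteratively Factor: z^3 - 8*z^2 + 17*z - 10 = (z - 5)*(z^2 - 3*z + 2) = (z - 5)*(z - 1)*(z - 2)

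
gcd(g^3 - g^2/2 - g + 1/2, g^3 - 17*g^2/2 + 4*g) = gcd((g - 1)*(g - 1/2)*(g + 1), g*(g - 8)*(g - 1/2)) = g - 1/2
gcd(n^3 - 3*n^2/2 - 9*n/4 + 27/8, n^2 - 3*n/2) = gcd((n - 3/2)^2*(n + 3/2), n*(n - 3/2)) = n - 3/2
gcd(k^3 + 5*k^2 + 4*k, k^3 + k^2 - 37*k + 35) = 1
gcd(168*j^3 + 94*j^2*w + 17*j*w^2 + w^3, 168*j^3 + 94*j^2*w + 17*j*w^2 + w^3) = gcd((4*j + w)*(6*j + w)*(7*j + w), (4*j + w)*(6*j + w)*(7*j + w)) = 168*j^3 + 94*j^2*w + 17*j*w^2 + w^3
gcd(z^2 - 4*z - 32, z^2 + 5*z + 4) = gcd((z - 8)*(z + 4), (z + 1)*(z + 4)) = z + 4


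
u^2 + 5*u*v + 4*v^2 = (u + v)*(u + 4*v)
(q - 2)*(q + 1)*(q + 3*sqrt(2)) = q^3 - q^2 + 3*sqrt(2)*q^2 - 3*sqrt(2)*q - 2*q - 6*sqrt(2)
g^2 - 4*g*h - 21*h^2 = (g - 7*h)*(g + 3*h)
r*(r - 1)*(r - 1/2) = r^3 - 3*r^2/2 + r/2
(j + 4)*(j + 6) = j^2 + 10*j + 24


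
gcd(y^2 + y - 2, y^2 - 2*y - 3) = 1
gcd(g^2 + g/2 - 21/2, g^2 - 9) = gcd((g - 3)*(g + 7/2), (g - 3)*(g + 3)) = g - 3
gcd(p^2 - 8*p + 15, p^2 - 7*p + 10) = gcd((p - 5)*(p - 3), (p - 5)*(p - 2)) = p - 5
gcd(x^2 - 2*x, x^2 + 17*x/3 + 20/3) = 1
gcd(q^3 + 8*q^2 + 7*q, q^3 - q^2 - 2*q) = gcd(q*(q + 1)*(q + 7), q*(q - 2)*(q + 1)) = q^2 + q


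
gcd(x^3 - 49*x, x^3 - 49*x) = x^3 - 49*x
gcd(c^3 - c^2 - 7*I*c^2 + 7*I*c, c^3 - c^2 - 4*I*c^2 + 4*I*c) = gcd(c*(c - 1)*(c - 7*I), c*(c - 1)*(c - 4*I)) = c^2 - c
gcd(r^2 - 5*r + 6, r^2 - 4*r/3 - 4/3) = r - 2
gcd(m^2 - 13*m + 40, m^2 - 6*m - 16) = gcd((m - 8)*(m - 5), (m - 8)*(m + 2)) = m - 8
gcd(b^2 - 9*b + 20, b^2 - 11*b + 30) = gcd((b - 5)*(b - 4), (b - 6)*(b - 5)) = b - 5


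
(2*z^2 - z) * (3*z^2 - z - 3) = 6*z^4 - 5*z^3 - 5*z^2 + 3*z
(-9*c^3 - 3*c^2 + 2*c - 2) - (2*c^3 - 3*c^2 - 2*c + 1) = -11*c^3 + 4*c - 3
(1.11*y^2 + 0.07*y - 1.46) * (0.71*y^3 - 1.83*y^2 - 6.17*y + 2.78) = 0.7881*y^5 - 1.9816*y^4 - 8.0134*y^3 + 5.3257*y^2 + 9.2028*y - 4.0588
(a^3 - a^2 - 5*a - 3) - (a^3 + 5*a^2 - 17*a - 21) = -6*a^2 + 12*a + 18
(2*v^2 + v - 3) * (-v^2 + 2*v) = -2*v^4 + 3*v^3 + 5*v^2 - 6*v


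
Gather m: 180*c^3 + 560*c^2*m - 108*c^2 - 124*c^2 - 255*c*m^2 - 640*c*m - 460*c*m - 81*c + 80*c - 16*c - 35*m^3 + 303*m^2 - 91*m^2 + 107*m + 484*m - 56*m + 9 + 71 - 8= 180*c^3 - 232*c^2 - 17*c - 35*m^3 + m^2*(212 - 255*c) + m*(560*c^2 - 1100*c + 535) + 72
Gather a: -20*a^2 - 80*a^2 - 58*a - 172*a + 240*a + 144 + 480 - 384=-100*a^2 + 10*a + 240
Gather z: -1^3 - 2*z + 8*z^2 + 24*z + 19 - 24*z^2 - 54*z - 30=-16*z^2 - 32*z - 12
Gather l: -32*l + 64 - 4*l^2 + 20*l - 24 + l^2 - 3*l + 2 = -3*l^2 - 15*l + 42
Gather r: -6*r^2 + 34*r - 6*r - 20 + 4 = -6*r^2 + 28*r - 16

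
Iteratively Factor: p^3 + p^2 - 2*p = (p + 2)*(p^2 - p) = p*(p + 2)*(p - 1)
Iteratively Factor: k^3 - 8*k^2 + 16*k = (k - 4)*(k^2 - 4*k) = (k - 4)^2*(k)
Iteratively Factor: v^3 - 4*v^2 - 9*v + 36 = (v - 4)*(v^2 - 9) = (v - 4)*(v - 3)*(v + 3)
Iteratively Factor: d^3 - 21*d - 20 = (d + 1)*(d^2 - d - 20) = (d + 1)*(d + 4)*(d - 5)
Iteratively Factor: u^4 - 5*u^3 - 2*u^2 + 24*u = (u - 4)*(u^3 - u^2 - 6*u) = u*(u - 4)*(u^2 - u - 6) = u*(u - 4)*(u + 2)*(u - 3)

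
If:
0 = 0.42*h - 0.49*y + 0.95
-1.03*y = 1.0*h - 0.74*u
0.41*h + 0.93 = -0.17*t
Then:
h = 1.16666666666667*y - 2.26190476190476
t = -2.81372549019608*y - 0.015406162464986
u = 2.96846846846847*y - 3.05662805662806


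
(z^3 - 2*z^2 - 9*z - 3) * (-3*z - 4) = -3*z^4 + 2*z^3 + 35*z^2 + 45*z + 12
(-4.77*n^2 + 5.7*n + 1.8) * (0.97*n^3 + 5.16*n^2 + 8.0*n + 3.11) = -4.6269*n^5 - 19.0842*n^4 - 7.002*n^3 + 40.0533*n^2 + 32.127*n + 5.598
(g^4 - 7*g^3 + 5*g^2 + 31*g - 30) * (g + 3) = g^5 - 4*g^4 - 16*g^3 + 46*g^2 + 63*g - 90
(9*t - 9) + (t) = 10*t - 9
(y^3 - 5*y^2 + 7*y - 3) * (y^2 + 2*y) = y^5 - 3*y^4 - 3*y^3 + 11*y^2 - 6*y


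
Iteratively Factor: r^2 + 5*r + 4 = (r + 4)*(r + 1)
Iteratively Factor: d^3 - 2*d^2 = (d)*(d^2 - 2*d) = d*(d - 2)*(d)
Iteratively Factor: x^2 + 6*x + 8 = (x + 4)*(x + 2)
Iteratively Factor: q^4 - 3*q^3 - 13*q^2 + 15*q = (q)*(q^3 - 3*q^2 - 13*q + 15) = q*(q - 1)*(q^2 - 2*q - 15) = q*(q - 1)*(q + 3)*(q - 5)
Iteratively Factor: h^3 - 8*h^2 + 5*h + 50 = (h - 5)*(h^2 - 3*h - 10) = (h - 5)^2*(h + 2)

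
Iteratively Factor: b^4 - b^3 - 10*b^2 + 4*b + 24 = (b + 2)*(b^3 - 3*b^2 - 4*b + 12) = (b + 2)^2*(b^2 - 5*b + 6) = (b - 2)*(b + 2)^2*(b - 3)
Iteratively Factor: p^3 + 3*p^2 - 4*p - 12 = (p - 2)*(p^2 + 5*p + 6) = (p - 2)*(p + 3)*(p + 2)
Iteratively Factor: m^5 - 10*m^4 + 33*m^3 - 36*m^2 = (m - 3)*(m^4 - 7*m^3 + 12*m^2) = (m - 4)*(m - 3)*(m^3 - 3*m^2) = m*(m - 4)*(m - 3)*(m^2 - 3*m) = m^2*(m - 4)*(m - 3)*(m - 3)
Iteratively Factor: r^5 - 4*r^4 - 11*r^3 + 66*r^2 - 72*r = (r - 3)*(r^4 - r^3 - 14*r^2 + 24*r) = r*(r - 3)*(r^3 - r^2 - 14*r + 24) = r*(r - 3)*(r + 4)*(r^2 - 5*r + 6) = r*(r - 3)^2*(r + 4)*(r - 2)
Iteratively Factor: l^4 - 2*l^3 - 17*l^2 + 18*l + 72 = (l - 4)*(l^3 + 2*l^2 - 9*l - 18) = (l - 4)*(l + 2)*(l^2 - 9) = (l - 4)*(l - 3)*(l + 2)*(l + 3)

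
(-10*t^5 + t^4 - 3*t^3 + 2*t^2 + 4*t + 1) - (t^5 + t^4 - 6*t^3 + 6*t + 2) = -11*t^5 + 3*t^3 + 2*t^2 - 2*t - 1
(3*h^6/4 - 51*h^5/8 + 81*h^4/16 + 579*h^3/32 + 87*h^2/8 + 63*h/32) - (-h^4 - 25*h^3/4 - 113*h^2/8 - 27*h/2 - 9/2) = 3*h^6/4 - 51*h^5/8 + 97*h^4/16 + 779*h^3/32 + 25*h^2 + 495*h/32 + 9/2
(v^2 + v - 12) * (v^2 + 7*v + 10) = v^4 + 8*v^3 + 5*v^2 - 74*v - 120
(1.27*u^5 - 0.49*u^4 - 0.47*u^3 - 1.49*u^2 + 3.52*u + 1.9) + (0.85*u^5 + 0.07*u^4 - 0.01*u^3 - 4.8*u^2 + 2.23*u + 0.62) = 2.12*u^5 - 0.42*u^4 - 0.48*u^3 - 6.29*u^2 + 5.75*u + 2.52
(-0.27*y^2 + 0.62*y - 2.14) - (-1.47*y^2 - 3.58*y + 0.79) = 1.2*y^2 + 4.2*y - 2.93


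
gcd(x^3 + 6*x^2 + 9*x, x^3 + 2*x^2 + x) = x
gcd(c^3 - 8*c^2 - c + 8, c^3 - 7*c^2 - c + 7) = c^2 - 1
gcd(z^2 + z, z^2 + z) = z^2 + z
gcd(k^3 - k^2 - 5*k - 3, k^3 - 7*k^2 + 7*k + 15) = k^2 - 2*k - 3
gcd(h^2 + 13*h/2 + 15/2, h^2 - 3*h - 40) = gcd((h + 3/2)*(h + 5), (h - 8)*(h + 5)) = h + 5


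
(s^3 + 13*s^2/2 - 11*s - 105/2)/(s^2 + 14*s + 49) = (2*s^2 - s - 15)/(2*(s + 7))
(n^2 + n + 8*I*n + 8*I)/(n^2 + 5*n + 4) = (n + 8*I)/(n + 4)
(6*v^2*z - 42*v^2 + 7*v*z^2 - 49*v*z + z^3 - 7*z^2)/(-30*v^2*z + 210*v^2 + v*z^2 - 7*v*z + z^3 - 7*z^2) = (v + z)/(-5*v + z)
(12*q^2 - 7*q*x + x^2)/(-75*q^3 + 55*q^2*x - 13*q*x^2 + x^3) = (-4*q + x)/(25*q^2 - 10*q*x + x^2)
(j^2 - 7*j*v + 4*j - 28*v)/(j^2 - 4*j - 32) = (j - 7*v)/(j - 8)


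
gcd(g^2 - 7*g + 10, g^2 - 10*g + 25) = g - 5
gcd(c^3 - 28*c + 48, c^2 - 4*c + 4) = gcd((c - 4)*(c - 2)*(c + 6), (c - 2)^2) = c - 2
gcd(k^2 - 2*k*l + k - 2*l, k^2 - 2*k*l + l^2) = 1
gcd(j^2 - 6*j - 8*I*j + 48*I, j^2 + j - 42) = j - 6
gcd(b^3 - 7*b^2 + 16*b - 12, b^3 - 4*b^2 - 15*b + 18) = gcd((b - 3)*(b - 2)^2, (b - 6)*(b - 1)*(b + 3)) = 1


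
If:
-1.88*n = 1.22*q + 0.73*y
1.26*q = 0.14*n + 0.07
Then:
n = -0.362183020948181*y - 0.0336273428886439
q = 0.051819184123484 - 0.0402425578831312*y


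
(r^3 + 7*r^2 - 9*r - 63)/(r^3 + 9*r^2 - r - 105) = (r + 3)/(r + 5)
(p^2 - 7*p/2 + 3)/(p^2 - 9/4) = 2*(p - 2)/(2*p + 3)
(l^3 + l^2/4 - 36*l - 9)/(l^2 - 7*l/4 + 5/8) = 2*(4*l^3 + l^2 - 144*l - 36)/(8*l^2 - 14*l + 5)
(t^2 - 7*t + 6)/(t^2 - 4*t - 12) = (t - 1)/(t + 2)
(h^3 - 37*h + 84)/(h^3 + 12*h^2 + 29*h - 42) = (h^2 - 7*h + 12)/(h^2 + 5*h - 6)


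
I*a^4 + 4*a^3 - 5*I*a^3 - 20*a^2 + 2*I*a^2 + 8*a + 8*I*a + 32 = (a - 4)*(a - 2)*(a - 4*I)*(I*a + I)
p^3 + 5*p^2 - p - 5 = (p - 1)*(p + 1)*(p + 5)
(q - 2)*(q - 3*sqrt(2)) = q^2 - 3*sqrt(2)*q - 2*q + 6*sqrt(2)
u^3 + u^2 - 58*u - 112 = (u - 8)*(u + 2)*(u + 7)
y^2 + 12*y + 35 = (y + 5)*(y + 7)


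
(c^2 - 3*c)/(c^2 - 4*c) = (c - 3)/(c - 4)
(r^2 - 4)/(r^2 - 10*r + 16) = (r + 2)/(r - 8)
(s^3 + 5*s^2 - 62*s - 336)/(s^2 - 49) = (s^2 - 2*s - 48)/(s - 7)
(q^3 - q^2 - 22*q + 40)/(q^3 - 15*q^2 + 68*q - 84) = (q^2 + q - 20)/(q^2 - 13*q + 42)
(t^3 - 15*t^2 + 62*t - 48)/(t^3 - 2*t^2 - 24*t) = (t^2 - 9*t + 8)/(t*(t + 4))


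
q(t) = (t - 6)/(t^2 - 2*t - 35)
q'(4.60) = -0.02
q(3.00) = 0.09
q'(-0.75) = -0.05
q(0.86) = 0.14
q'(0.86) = -0.03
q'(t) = (2 - 2*t)*(t - 6)/(t^2 - 2*t - 35)^2 + 1/(t^2 - 2*t - 35)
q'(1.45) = -0.02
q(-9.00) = -0.23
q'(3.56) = -0.02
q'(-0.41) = -0.05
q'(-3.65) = -0.50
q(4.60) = 0.06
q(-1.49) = 0.25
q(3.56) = 0.08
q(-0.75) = 0.20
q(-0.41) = 0.19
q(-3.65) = 0.67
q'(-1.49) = -0.08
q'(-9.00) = -0.06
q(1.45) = 0.13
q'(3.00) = -0.02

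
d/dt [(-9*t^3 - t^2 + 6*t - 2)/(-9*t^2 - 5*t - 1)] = (81*t^4 + 90*t^3 + 86*t^2 - 34*t - 16)/(81*t^4 + 90*t^3 + 43*t^2 + 10*t + 1)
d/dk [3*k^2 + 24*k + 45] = 6*k + 24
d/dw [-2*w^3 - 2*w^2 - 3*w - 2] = -6*w^2 - 4*w - 3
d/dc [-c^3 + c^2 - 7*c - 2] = -3*c^2 + 2*c - 7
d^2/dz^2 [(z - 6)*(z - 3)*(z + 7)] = 6*z - 4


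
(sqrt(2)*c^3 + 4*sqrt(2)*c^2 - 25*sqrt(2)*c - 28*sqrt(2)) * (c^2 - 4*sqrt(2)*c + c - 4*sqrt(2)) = sqrt(2)*c^5 - 8*c^4 + 5*sqrt(2)*c^4 - 40*c^3 - 21*sqrt(2)*c^3 - 53*sqrt(2)*c^2 + 168*c^2 - 28*sqrt(2)*c + 424*c + 224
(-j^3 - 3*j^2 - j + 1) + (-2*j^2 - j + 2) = -j^3 - 5*j^2 - 2*j + 3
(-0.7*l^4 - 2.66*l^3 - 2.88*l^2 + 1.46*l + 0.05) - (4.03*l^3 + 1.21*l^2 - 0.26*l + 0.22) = -0.7*l^4 - 6.69*l^3 - 4.09*l^2 + 1.72*l - 0.17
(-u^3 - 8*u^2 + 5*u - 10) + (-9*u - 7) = -u^3 - 8*u^2 - 4*u - 17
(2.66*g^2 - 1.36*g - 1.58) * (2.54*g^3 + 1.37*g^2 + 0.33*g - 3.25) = 6.7564*g^5 + 0.1898*g^4 - 4.9986*g^3 - 11.2584*g^2 + 3.8986*g + 5.135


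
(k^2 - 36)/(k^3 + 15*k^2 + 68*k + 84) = (k - 6)/(k^2 + 9*k + 14)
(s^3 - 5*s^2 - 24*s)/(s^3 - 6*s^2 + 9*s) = (s^2 - 5*s - 24)/(s^2 - 6*s + 9)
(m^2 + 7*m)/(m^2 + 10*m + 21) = m/(m + 3)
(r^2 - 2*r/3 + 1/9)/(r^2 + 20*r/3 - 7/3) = (r - 1/3)/(r + 7)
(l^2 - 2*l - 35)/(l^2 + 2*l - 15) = (l - 7)/(l - 3)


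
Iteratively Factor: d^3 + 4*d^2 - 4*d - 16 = (d + 4)*(d^2 - 4) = (d - 2)*(d + 4)*(d + 2)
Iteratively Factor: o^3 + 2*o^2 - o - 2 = (o - 1)*(o^2 + 3*o + 2) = (o - 1)*(o + 2)*(o + 1)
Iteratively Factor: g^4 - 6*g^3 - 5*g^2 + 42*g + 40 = (g - 4)*(g^3 - 2*g^2 - 13*g - 10) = (g - 5)*(g - 4)*(g^2 + 3*g + 2) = (g - 5)*(g - 4)*(g + 2)*(g + 1)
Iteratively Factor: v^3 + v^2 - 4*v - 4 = (v - 2)*(v^2 + 3*v + 2) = (v - 2)*(v + 2)*(v + 1)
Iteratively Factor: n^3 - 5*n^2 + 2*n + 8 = (n - 2)*(n^2 - 3*n - 4) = (n - 2)*(n + 1)*(n - 4)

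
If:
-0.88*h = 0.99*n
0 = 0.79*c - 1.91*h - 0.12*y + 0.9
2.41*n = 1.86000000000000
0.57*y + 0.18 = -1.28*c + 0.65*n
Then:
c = -2.35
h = -0.87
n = 0.77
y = 5.84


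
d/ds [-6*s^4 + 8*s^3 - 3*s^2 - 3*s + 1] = -24*s^3 + 24*s^2 - 6*s - 3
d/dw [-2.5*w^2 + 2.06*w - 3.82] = 2.06 - 5.0*w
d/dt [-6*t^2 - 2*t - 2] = -12*t - 2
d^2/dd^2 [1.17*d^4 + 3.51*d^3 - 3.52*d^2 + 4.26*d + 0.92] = 14.04*d^2 + 21.06*d - 7.04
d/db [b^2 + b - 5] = 2*b + 1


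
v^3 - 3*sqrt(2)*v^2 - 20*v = v*(v - 5*sqrt(2))*(v + 2*sqrt(2))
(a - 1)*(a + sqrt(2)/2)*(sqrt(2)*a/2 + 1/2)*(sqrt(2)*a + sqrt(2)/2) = a^4 - a^3/2 + sqrt(2)*a^3 - sqrt(2)*a^2/2 - sqrt(2)*a/2 - a/4 - 1/4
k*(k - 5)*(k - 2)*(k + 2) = k^4 - 5*k^3 - 4*k^2 + 20*k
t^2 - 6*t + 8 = (t - 4)*(t - 2)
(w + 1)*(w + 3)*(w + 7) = w^3 + 11*w^2 + 31*w + 21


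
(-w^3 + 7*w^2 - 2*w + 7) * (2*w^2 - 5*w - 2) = -2*w^5 + 19*w^4 - 37*w^3 + 10*w^2 - 31*w - 14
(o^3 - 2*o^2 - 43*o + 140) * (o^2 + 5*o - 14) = o^5 + 3*o^4 - 67*o^3 - 47*o^2 + 1302*o - 1960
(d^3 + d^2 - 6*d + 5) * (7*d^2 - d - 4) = 7*d^5 + 6*d^4 - 47*d^3 + 37*d^2 + 19*d - 20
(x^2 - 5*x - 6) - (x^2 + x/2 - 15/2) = 3/2 - 11*x/2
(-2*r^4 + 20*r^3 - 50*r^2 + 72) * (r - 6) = -2*r^5 + 32*r^4 - 170*r^3 + 300*r^2 + 72*r - 432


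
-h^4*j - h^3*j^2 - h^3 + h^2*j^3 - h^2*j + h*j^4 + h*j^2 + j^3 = (-h + j)*(h + j)^2*(h*j + 1)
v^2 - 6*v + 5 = (v - 5)*(v - 1)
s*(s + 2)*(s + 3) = s^3 + 5*s^2 + 6*s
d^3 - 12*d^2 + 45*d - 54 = (d - 6)*(d - 3)^2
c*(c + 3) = c^2 + 3*c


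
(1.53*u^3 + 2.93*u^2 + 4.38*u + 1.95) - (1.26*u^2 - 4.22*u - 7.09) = 1.53*u^3 + 1.67*u^2 + 8.6*u + 9.04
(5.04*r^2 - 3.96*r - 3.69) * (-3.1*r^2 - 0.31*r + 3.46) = -15.624*r^4 + 10.7136*r^3 + 30.105*r^2 - 12.5577*r - 12.7674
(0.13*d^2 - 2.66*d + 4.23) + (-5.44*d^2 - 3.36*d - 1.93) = -5.31*d^2 - 6.02*d + 2.3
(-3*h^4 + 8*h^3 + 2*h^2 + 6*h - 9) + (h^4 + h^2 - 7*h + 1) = -2*h^4 + 8*h^3 + 3*h^2 - h - 8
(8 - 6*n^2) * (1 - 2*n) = 12*n^3 - 6*n^2 - 16*n + 8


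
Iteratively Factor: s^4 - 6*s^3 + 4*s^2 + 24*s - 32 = (s - 4)*(s^3 - 2*s^2 - 4*s + 8) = (s - 4)*(s - 2)*(s^2 - 4) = (s - 4)*(s - 2)*(s + 2)*(s - 2)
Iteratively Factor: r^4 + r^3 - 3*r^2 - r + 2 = (r + 2)*(r^3 - r^2 - r + 1) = (r + 1)*(r + 2)*(r^2 - 2*r + 1) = (r - 1)*(r + 1)*(r + 2)*(r - 1)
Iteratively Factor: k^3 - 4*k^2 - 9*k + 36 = (k + 3)*(k^2 - 7*k + 12) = (k - 3)*(k + 3)*(k - 4)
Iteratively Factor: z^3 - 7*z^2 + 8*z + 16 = (z - 4)*(z^2 - 3*z - 4) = (z - 4)*(z + 1)*(z - 4)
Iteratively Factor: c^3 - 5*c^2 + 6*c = (c - 2)*(c^2 - 3*c) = (c - 3)*(c - 2)*(c)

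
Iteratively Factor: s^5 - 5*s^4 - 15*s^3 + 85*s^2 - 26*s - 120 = (s - 3)*(s^4 - 2*s^3 - 21*s^2 + 22*s + 40) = (s - 3)*(s + 1)*(s^3 - 3*s^2 - 18*s + 40) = (s - 3)*(s - 2)*(s + 1)*(s^2 - s - 20) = (s - 3)*(s - 2)*(s + 1)*(s + 4)*(s - 5)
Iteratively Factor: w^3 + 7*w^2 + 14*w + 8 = (w + 1)*(w^2 + 6*w + 8) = (w + 1)*(w + 4)*(w + 2)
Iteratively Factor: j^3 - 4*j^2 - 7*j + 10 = (j + 2)*(j^2 - 6*j + 5) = (j - 5)*(j + 2)*(j - 1)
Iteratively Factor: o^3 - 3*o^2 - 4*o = (o - 4)*(o^2 + o) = (o - 4)*(o + 1)*(o)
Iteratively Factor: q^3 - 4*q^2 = (q - 4)*(q^2) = q*(q - 4)*(q)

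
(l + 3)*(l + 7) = l^2 + 10*l + 21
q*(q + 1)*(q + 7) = q^3 + 8*q^2 + 7*q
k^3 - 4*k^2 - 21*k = k*(k - 7)*(k + 3)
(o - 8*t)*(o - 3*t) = o^2 - 11*o*t + 24*t^2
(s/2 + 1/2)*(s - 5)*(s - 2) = s^3/2 - 3*s^2 + 3*s/2 + 5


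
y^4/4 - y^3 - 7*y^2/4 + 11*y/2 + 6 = (y/2 + 1/2)*(y/2 + 1)*(y - 4)*(y - 3)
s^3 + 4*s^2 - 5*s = s*(s - 1)*(s + 5)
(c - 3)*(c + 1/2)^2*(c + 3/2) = c^4 - c^3/2 - 23*c^2/4 - 39*c/8 - 9/8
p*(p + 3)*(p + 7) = p^3 + 10*p^2 + 21*p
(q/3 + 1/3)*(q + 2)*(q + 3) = q^3/3 + 2*q^2 + 11*q/3 + 2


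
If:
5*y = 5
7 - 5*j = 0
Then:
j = 7/5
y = 1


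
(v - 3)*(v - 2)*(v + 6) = v^3 + v^2 - 24*v + 36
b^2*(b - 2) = b^3 - 2*b^2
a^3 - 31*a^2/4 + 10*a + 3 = (a - 6)*(a - 2)*(a + 1/4)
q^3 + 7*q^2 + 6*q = q*(q + 1)*(q + 6)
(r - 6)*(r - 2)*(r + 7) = r^3 - r^2 - 44*r + 84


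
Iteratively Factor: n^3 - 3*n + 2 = (n - 1)*(n^2 + n - 2) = (n - 1)*(n + 2)*(n - 1)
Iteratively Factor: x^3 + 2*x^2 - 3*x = (x)*(x^2 + 2*x - 3) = x*(x + 3)*(x - 1)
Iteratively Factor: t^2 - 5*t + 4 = (t - 4)*(t - 1)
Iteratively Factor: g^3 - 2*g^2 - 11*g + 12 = (g - 1)*(g^2 - g - 12) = (g - 1)*(g + 3)*(g - 4)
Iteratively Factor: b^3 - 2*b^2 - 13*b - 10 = (b + 1)*(b^2 - 3*b - 10) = (b - 5)*(b + 1)*(b + 2)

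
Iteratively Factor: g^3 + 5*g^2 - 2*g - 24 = (g - 2)*(g^2 + 7*g + 12) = (g - 2)*(g + 3)*(g + 4)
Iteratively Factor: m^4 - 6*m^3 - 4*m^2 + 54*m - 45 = (m - 5)*(m^3 - m^2 - 9*m + 9) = (m - 5)*(m - 3)*(m^2 + 2*m - 3) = (m - 5)*(m - 3)*(m + 3)*(m - 1)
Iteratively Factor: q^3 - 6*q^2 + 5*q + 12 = (q - 3)*(q^2 - 3*q - 4) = (q - 4)*(q - 3)*(q + 1)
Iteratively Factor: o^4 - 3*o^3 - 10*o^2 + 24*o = (o + 3)*(o^3 - 6*o^2 + 8*o) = (o - 2)*(o + 3)*(o^2 - 4*o) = (o - 4)*(o - 2)*(o + 3)*(o)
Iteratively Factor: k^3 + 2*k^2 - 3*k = (k - 1)*(k^2 + 3*k) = (k - 1)*(k + 3)*(k)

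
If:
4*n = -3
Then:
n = -3/4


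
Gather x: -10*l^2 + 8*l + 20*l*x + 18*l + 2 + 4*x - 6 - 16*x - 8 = -10*l^2 + 26*l + x*(20*l - 12) - 12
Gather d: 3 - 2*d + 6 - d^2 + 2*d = 9 - d^2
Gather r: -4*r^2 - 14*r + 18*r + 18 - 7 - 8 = -4*r^2 + 4*r + 3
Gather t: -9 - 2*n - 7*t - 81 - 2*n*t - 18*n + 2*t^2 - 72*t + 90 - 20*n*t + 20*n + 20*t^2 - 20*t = 22*t^2 + t*(-22*n - 99)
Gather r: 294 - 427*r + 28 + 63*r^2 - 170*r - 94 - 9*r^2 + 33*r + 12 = 54*r^2 - 564*r + 240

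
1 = 1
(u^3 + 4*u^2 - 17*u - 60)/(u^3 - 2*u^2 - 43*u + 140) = (u^2 + 8*u + 15)/(u^2 + 2*u - 35)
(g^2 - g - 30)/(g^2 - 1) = (g^2 - g - 30)/(g^2 - 1)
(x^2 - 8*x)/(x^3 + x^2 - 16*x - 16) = x*(x - 8)/(x^3 + x^2 - 16*x - 16)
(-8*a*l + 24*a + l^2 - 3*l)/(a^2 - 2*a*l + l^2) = (-8*a*l + 24*a + l^2 - 3*l)/(a^2 - 2*a*l + l^2)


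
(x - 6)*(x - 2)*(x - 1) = x^3 - 9*x^2 + 20*x - 12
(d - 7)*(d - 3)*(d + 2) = d^3 - 8*d^2 + d + 42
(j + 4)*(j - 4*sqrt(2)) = j^2 - 4*sqrt(2)*j + 4*j - 16*sqrt(2)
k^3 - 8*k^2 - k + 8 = (k - 8)*(k - 1)*(k + 1)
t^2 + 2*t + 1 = (t + 1)^2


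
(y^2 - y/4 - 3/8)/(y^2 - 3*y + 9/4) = (8*y^2 - 2*y - 3)/(2*(4*y^2 - 12*y + 9))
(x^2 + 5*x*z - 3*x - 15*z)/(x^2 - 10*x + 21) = (x + 5*z)/(x - 7)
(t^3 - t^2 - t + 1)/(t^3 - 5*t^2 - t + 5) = (t - 1)/(t - 5)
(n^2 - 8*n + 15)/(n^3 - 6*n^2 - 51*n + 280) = (n - 3)/(n^2 - n - 56)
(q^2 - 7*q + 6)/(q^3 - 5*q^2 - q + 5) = (q - 6)/(q^2 - 4*q - 5)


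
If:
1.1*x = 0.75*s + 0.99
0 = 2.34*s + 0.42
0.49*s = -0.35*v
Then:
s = -0.18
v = 0.25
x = 0.78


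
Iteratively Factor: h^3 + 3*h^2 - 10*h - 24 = (h - 3)*(h^2 + 6*h + 8) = (h - 3)*(h + 4)*(h + 2)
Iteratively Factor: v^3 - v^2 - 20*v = (v)*(v^2 - v - 20) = v*(v - 5)*(v + 4)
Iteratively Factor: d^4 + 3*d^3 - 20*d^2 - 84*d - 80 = (d + 4)*(d^3 - d^2 - 16*d - 20) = (d - 5)*(d + 4)*(d^2 + 4*d + 4) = (d - 5)*(d + 2)*(d + 4)*(d + 2)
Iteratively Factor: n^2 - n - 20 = (n + 4)*(n - 5)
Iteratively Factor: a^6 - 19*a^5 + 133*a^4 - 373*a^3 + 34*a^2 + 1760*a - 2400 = (a + 2)*(a^5 - 21*a^4 + 175*a^3 - 723*a^2 + 1480*a - 1200) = (a - 4)*(a + 2)*(a^4 - 17*a^3 + 107*a^2 - 295*a + 300) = (a - 4)*(a - 3)*(a + 2)*(a^3 - 14*a^2 + 65*a - 100) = (a - 5)*(a - 4)*(a - 3)*(a + 2)*(a^2 - 9*a + 20) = (a - 5)*(a - 4)^2*(a - 3)*(a + 2)*(a - 5)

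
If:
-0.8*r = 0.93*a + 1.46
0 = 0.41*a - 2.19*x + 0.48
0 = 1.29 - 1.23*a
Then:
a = 1.05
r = -3.04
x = 0.42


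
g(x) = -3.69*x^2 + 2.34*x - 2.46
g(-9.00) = -322.41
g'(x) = 2.34 - 7.38*x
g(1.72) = -9.35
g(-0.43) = -4.15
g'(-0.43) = 5.51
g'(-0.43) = 5.51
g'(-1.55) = 13.78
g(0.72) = -2.69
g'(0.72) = -2.97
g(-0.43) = -4.15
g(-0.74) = -6.21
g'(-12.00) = 90.90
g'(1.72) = -10.35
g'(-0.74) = 7.80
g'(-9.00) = 68.76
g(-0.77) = -6.45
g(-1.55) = -14.95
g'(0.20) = 0.86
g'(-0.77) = 8.02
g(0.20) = -2.14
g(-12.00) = -561.90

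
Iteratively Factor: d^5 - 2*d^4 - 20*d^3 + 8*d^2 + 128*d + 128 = (d + 2)*(d^4 - 4*d^3 - 12*d^2 + 32*d + 64) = (d + 2)^2*(d^3 - 6*d^2 + 32) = (d - 4)*(d + 2)^2*(d^2 - 2*d - 8) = (d - 4)*(d + 2)^3*(d - 4)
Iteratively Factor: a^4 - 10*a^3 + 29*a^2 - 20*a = (a - 4)*(a^3 - 6*a^2 + 5*a) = (a - 5)*(a - 4)*(a^2 - a) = (a - 5)*(a - 4)*(a - 1)*(a)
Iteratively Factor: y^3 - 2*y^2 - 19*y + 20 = (y - 5)*(y^2 + 3*y - 4) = (y - 5)*(y + 4)*(y - 1)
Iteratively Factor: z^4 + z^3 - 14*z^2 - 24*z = (z)*(z^3 + z^2 - 14*z - 24) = z*(z + 3)*(z^2 - 2*z - 8) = z*(z + 2)*(z + 3)*(z - 4)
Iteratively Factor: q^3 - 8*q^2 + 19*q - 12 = (q - 4)*(q^2 - 4*q + 3) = (q - 4)*(q - 3)*(q - 1)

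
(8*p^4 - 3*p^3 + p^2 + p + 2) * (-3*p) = -24*p^5 + 9*p^4 - 3*p^3 - 3*p^2 - 6*p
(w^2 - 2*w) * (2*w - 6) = 2*w^3 - 10*w^2 + 12*w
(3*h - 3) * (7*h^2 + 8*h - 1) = 21*h^3 + 3*h^2 - 27*h + 3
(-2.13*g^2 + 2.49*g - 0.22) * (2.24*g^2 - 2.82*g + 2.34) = -4.7712*g^4 + 11.5842*g^3 - 12.4988*g^2 + 6.447*g - 0.5148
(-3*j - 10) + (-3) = -3*j - 13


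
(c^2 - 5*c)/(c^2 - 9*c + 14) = c*(c - 5)/(c^2 - 9*c + 14)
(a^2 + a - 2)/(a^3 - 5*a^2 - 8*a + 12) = 1/(a - 6)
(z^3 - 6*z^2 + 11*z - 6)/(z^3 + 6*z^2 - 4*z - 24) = (z^2 - 4*z + 3)/(z^2 + 8*z + 12)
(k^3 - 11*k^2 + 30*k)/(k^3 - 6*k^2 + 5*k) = (k - 6)/(k - 1)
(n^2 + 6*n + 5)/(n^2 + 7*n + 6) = (n + 5)/(n + 6)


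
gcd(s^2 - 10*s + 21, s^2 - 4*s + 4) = 1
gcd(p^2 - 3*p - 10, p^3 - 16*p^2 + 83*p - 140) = p - 5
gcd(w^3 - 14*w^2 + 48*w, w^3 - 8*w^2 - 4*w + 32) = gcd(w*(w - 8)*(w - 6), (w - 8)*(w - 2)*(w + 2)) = w - 8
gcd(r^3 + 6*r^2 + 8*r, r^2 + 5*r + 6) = r + 2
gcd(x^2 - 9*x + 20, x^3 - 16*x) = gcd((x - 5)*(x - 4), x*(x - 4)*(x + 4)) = x - 4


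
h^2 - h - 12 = (h - 4)*(h + 3)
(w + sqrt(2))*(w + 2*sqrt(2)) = w^2 + 3*sqrt(2)*w + 4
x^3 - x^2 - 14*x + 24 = (x - 3)*(x - 2)*(x + 4)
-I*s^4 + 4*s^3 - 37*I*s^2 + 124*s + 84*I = (s - 6*I)*(s + 2*I)*(s + 7*I)*(-I*s + 1)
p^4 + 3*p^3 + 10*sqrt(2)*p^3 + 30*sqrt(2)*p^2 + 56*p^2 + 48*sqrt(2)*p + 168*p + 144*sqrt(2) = (p + 3)*(p + 2*sqrt(2))^2*(p + 6*sqrt(2))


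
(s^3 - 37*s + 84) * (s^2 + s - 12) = s^5 + s^4 - 49*s^3 + 47*s^2 + 528*s - 1008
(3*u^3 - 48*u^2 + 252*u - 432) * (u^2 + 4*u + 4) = 3*u^5 - 36*u^4 + 72*u^3 + 384*u^2 - 720*u - 1728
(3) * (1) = 3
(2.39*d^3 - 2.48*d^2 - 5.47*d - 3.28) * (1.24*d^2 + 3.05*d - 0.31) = 2.9636*d^5 + 4.2143*d^4 - 15.0877*d^3 - 19.9819*d^2 - 8.3083*d + 1.0168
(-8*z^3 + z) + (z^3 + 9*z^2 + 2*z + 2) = -7*z^3 + 9*z^2 + 3*z + 2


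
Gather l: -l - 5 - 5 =-l - 10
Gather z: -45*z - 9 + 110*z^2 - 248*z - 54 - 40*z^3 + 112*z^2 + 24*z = -40*z^3 + 222*z^2 - 269*z - 63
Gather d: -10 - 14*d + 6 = -14*d - 4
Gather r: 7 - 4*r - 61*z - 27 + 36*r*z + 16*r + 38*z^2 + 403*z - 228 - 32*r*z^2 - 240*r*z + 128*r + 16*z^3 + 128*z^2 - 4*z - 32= r*(-32*z^2 - 204*z + 140) + 16*z^3 + 166*z^2 + 338*z - 280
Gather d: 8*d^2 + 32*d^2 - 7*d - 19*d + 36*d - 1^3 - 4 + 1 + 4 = 40*d^2 + 10*d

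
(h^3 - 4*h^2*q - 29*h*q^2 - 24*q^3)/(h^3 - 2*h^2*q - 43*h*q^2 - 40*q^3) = (h + 3*q)/(h + 5*q)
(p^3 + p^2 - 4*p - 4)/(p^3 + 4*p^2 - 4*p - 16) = (p + 1)/(p + 4)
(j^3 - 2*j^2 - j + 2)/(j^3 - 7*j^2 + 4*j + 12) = (j - 1)/(j - 6)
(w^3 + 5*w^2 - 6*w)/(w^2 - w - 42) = w*(w - 1)/(w - 7)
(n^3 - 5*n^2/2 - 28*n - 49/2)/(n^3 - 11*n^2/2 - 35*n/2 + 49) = (n + 1)/(n - 2)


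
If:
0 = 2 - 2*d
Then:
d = 1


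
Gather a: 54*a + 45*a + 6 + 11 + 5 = 99*a + 22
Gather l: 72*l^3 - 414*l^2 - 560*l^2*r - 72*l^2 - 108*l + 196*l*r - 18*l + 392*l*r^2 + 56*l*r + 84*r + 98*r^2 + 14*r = 72*l^3 + l^2*(-560*r - 486) + l*(392*r^2 + 252*r - 126) + 98*r^2 + 98*r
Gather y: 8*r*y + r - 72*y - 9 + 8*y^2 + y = r + 8*y^2 + y*(8*r - 71) - 9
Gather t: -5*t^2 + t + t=-5*t^2 + 2*t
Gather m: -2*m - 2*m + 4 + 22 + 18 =44 - 4*m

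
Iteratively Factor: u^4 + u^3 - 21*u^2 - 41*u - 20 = (u + 1)*(u^3 - 21*u - 20) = (u + 1)*(u + 4)*(u^2 - 4*u - 5) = (u - 5)*(u + 1)*(u + 4)*(u + 1)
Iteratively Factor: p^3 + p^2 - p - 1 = (p + 1)*(p^2 - 1) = (p - 1)*(p + 1)*(p + 1)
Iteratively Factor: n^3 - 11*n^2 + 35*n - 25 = (n - 5)*(n^2 - 6*n + 5) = (n - 5)^2*(n - 1)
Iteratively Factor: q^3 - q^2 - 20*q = (q - 5)*(q^2 + 4*q) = (q - 5)*(q + 4)*(q)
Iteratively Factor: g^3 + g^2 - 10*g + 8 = (g - 1)*(g^2 + 2*g - 8) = (g - 2)*(g - 1)*(g + 4)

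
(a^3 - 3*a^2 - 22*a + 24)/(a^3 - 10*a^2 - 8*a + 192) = (a - 1)/(a - 8)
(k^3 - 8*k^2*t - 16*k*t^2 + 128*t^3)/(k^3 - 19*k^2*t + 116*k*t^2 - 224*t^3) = (-k - 4*t)/(-k + 7*t)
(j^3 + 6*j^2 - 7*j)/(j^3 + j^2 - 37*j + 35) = j/(j - 5)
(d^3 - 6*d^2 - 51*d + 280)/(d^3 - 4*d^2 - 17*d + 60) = (d^2 - d - 56)/(d^2 + d - 12)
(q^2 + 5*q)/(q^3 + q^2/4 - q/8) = 8*(q + 5)/(8*q^2 + 2*q - 1)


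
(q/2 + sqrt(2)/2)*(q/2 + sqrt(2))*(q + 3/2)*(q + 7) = q^4/4 + 3*sqrt(2)*q^3/4 + 17*q^3/8 + 29*q^2/8 + 51*sqrt(2)*q^2/8 + 17*q/2 + 63*sqrt(2)*q/8 + 21/2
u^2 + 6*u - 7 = (u - 1)*(u + 7)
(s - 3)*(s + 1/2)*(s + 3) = s^3 + s^2/2 - 9*s - 9/2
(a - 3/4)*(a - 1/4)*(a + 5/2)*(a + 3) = a^4 + 9*a^3/2 + 35*a^2/16 - 207*a/32 + 45/32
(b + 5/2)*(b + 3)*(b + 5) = b^3 + 21*b^2/2 + 35*b + 75/2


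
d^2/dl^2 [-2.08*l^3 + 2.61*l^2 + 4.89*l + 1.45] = 5.22 - 12.48*l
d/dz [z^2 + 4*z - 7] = 2*z + 4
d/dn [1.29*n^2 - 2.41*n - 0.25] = 2.58*n - 2.41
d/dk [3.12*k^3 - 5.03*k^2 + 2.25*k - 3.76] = 9.36*k^2 - 10.06*k + 2.25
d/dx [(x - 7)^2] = 2*x - 14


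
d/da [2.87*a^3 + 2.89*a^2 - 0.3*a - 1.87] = 8.61*a^2 + 5.78*a - 0.3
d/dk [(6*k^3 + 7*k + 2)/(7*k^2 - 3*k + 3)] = (42*k^4 - 36*k^3 + 5*k^2 - 28*k + 27)/(49*k^4 - 42*k^3 + 51*k^2 - 18*k + 9)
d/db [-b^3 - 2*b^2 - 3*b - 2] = -3*b^2 - 4*b - 3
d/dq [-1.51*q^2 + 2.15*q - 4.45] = 2.15 - 3.02*q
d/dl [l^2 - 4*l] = 2*l - 4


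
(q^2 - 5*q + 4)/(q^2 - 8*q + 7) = (q - 4)/(q - 7)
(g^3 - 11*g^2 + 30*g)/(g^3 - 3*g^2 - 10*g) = (g - 6)/(g + 2)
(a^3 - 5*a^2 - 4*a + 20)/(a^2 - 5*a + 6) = (a^2 - 3*a - 10)/(a - 3)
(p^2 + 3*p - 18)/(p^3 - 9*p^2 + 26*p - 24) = (p + 6)/(p^2 - 6*p + 8)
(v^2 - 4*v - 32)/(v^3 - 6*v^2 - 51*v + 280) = (v + 4)/(v^2 + 2*v - 35)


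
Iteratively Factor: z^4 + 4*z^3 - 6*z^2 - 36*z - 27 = (z - 3)*(z^3 + 7*z^2 + 15*z + 9) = (z - 3)*(z + 3)*(z^2 + 4*z + 3) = (z - 3)*(z + 1)*(z + 3)*(z + 3)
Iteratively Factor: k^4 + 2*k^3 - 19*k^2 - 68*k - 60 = (k + 2)*(k^3 - 19*k - 30) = (k - 5)*(k + 2)*(k^2 + 5*k + 6) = (k - 5)*(k + 2)*(k + 3)*(k + 2)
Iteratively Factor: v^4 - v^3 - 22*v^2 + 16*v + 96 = (v + 4)*(v^3 - 5*v^2 - 2*v + 24) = (v - 4)*(v + 4)*(v^2 - v - 6) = (v - 4)*(v + 2)*(v + 4)*(v - 3)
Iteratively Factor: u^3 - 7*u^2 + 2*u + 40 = (u - 5)*(u^2 - 2*u - 8) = (u - 5)*(u + 2)*(u - 4)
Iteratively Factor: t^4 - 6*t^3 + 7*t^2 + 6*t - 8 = (t + 1)*(t^3 - 7*t^2 + 14*t - 8) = (t - 2)*(t + 1)*(t^2 - 5*t + 4) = (t - 4)*(t - 2)*(t + 1)*(t - 1)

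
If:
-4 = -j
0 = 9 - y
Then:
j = 4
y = 9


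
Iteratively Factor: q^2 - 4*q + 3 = (q - 1)*(q - 3)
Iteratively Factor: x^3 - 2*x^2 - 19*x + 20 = (x - 1)*(x^2 - x - 20) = (x - 5)*(x - 1)*(x + 4)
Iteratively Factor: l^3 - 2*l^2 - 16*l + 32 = (l - 2)*(l^2 - 16) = (l - 2)*(l + 4)*(l - 4)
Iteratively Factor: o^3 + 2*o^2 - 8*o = (o - 2)*(o^2 + 4*o) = o*(o - 2)*(o + 4)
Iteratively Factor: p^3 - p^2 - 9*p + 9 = (p - 1)*(p^2 - 9) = (p - 3)*(p - 1)*(p + 3)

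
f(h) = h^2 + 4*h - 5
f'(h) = 2*h + 4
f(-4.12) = -4.51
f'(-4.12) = -4.24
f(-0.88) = -7.75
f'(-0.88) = 2.24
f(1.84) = 5.75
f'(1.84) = 7.68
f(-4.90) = -0.59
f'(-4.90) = -5.80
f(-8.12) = 28.45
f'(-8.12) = -12.24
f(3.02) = 16.20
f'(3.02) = 10.04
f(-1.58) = -8.82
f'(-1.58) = 0.84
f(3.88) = 25.57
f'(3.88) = 11.76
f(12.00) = 187.00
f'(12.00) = 28.00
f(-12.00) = 91.00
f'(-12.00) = -20.00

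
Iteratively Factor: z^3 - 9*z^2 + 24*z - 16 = (z - 1)*(z^2 - 8*z + 16) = (z - 4)*(z - 1)*(z - 4)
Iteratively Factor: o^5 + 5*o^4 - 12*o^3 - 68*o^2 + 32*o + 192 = (o + 4)*(o^4 + o^3 - 16*o^2 - 4*o + 48) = (o - 2)*(o + 4)*(o^3 + 3*o^2 - 10*o - 24) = (o - 2)*(o + 2)*(o + 4)*(o^2 + o - 12) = (o - 3)*(o - 2)*(o + 2)*(o + 4)*(o + 4)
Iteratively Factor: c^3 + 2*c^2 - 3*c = (c)*(c^2 + 2*c - 3) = c*(c - 1)*(c + 3)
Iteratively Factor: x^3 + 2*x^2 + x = (x + 1)*(x^2 + x) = x*(x + 1)*(x + 1)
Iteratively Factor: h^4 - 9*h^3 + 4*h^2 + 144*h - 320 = (h - 4)*(h^3 - 5*h^2 - 16*h + 80) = (h - 4)*(h + 4)*(h^2 - 9*h + 20) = (h - 4)^2*(h + 4)*(h - 5)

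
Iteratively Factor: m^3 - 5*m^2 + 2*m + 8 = (m + 1)*(m^2 - 6*m + 8) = (m - 2)*(m + 1)*(m - 4)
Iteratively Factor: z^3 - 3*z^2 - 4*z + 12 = (z + 2)*(z^2 - 5*z + 6) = (z - 3)*(z + 2)*(z - 2)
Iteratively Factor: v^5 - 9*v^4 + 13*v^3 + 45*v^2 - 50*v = (v - 1)*(v^4 - 8*v^3 + 5*v^2 + 50*v) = (v - 1)*(v + 2)*(v^3 - 10*v^2 + 25*v) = (v - 5)*(v - 1)*(v + 2)*(v^2 - 5*v) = (v - 5)^2*(v - 1)*(v + 2)*(v)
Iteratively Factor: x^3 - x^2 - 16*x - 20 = (x - 5)*(x^2 + 4*x + 4) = (x - 5)*(x + 2)*(x + 2)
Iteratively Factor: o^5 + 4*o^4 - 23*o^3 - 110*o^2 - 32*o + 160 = (o - 5)*(o^4 + 9*o^3 + 22*o^2 - 32) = (o - 5)*(o + 4)*(o^3 + 5*o^2 + 2*o - 8) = (o - 5)*(o + 4)^2*(o^2 + o - 2) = (o - 5)*(o - 1)*(o + 4)^2*(o + 2)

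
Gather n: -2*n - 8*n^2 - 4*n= -8*n^2 - 6*n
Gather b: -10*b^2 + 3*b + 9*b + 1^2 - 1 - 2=-10*b^2 + 12*b - 2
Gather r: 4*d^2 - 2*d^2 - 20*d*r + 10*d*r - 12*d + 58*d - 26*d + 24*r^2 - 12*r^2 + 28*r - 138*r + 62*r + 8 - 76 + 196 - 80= 2*d^2 + 20*d + 12*r^2 + r*(-10*d - 48) + 48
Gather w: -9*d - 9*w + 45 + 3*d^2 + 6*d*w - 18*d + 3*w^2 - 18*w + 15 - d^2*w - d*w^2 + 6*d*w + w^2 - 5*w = 3*d^2 - 27*d + w^2*(4 - d) + w*(-d^2 + 12*d - 32) + 60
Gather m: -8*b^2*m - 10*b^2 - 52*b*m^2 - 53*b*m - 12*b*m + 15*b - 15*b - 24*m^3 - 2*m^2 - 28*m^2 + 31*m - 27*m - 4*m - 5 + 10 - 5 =-10*b^2 - 24*m^3 + m^2*(-52*b - 30) + m*(-8*b^2 - 65*b)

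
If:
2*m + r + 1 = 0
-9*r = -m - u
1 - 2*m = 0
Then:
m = 1/2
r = -2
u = -37/2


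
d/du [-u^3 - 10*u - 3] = -3*u^2 - 10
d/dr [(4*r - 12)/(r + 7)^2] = 4*(13 - r)/(r + 7)^3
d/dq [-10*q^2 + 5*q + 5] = 5 - 20*q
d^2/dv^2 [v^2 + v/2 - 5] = 2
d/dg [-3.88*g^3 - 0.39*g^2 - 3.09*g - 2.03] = -11.64*g^2 - 0.78*g - 3.09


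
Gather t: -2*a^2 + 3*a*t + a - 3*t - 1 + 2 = -2*a^2 + a + t*(3*a - 3) + 1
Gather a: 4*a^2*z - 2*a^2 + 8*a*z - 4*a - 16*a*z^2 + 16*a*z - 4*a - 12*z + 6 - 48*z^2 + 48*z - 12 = a^2*(4*z - 2) + a*(-16*z^2 + 24*z - 8) - 48*z^2 + 36*z - 6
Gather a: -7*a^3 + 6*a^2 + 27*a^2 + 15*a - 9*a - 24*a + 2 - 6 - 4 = -7*a^3 + 33*a^2 - 18*a - 8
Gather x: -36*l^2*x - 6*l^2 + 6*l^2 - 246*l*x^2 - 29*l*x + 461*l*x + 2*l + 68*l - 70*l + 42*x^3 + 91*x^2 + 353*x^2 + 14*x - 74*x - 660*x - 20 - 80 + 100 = 42*x^3 + x^2*(444 - 246*l) + x*(-36*l^2 + 432*l - 720)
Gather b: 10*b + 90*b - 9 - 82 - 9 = 100*b - 100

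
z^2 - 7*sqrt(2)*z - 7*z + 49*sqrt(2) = (z - 7)*(z - 7*sqrt(2))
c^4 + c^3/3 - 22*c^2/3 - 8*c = c*(c - 3)*(c + 4/3)*(c + 2)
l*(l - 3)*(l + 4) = l^3 + l^2 - 12*l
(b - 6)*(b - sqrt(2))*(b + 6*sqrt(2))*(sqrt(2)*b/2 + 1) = sqrt(2)*b^4/2 - 3*sqrt(2)*b^3 + 6*b^3 - 36*b^2 - sqrt(2)*b^2 - 12*b + 6*sqrt(2)*b + 72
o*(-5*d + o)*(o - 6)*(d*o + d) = -5*d^2*o^3 + 25*d^2*o^2 + 30*d^2*o + d*o^4 - 5*d*o^3 - 6*d*o^2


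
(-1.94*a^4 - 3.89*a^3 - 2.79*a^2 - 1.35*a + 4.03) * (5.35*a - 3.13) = -10.379*a^5 - 14.7393*a^4 - 2.7508*a^3 + 1.5102*a^2 + 25.786*a - 12.6139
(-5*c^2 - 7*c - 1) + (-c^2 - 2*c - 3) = -6*c^2 - 9*c - 4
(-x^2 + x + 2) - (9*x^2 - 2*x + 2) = -10*x^2 + 3*x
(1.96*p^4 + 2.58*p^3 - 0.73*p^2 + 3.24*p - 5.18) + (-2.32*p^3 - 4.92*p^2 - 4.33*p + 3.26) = 1.96*p^4 + 0.26*p^3 - 5.65*p^2 - 1.09*p - 1.92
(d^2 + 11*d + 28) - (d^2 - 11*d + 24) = 22*d + 4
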